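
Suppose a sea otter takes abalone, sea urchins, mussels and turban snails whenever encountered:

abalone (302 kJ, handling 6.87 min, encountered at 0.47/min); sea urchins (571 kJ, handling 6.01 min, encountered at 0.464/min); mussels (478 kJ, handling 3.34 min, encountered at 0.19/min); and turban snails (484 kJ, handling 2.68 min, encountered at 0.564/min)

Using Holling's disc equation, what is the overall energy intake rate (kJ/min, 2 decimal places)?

R = (0.47×302 + 0.464×571 + 0.19×478 + 0.564×484) / (1 + 0.47×6.87 + 0.464×6.01 + 0.19×3.34 + 0.564×2.68) = 770.7/9.164 = 84.1 kJ/min.

84.10 kJ/min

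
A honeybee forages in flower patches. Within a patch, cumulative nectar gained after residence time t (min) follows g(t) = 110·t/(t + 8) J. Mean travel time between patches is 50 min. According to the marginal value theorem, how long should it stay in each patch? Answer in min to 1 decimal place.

By the marginal value theorem, leave when the instantaneous gain rate g'(t) equals the habitat-wide average g(t)/(T + t).
g'(t) = 110·8/(t + 8)². Setting 110·8/(t+8)² = 110t/[(t+8)(50+t)] gives 8(50+t) = t(t+8), so t² = 8×50 = 400.
t* = √400 = 20 min.

20.0 min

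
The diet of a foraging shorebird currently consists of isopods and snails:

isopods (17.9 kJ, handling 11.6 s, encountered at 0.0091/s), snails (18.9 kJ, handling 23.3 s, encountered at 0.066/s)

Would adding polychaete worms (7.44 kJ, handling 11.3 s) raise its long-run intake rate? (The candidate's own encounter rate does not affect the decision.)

Yes

Current rate: (0.0091×17.9 + 0.066×18.9)/(1 + 0.0091×11.6 + 0.066×23.3) = 0.5335 kJ/s.
polychaete worms: E/h = 7.44/11.3 = 0.6584 kJ/s.
Since 0.6584 > R, including polychaete worms increases the long-run rate.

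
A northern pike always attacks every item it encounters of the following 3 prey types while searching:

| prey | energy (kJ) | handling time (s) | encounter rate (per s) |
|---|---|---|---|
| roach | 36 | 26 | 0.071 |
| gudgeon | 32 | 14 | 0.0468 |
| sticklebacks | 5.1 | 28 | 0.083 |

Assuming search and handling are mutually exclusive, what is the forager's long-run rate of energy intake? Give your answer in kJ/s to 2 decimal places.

R = Σλ_iE_i / (1 + Σλ_ih_i)
Numerator: 0.071×36 + 0.0468×32 + 0.083×5.1 = 4.477
Denominator: 1 + 0.071×26 + 0.0468×14 + 0.083×28 = 5.825
R = 4.477/5.825 = 0.7685 kJ/s

0.77 kJ/s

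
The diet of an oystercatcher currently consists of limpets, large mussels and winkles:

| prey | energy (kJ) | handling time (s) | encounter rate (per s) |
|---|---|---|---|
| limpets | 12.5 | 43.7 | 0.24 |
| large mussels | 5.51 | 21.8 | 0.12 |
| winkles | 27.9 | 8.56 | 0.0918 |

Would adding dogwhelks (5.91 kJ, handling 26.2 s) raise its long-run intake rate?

No

Intake rate on the current diet: R = (0.24×12.5 + 0.12×5.51 + 0.0918×27.9) / (1 + 0.24×43.7 + 0.12×21.8 + 0.0918×8.56) = 6.222/14.89 = 0.4179 kJ/s.
Profitability of dogwhelks: 5.91/26.2 = 0.2256 kJ/s.
Since 0.2256 < R, time spent handling dogwhelks is better spent searching.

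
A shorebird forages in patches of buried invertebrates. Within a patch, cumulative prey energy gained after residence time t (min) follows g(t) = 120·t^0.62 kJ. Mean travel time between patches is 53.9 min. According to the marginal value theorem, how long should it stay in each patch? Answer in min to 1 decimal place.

Maximise g(t)/(T+t): set derivative to zero → g'(t)(T+t) = g(t).
g'(t) = 0.62·120·t^-0.38. Setting 0.62·120·t^-0.38 = 120·t^0.62/(53.9+t) gives 0.62(53.9+t) = t, so 0.38·t = 0.62×53.9.
t* = 0.62×53.9/0.38 = 87.94 min.

87.9 min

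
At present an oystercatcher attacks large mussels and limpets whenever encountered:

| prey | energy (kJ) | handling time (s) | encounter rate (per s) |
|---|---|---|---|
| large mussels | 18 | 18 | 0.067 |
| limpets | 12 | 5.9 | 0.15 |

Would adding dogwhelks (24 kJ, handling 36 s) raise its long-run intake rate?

Current rate: (0.067×18 + 0.15×12)/(1 + 0.067×18 + 0.15×5.9) = 0.9725 kJ/s.
dogwhelks: E/h = 24/36 = 0.6667 kJ/s.
0.6667 < 0.9725, so adding dogwhelks would lower the average — exclude it.

No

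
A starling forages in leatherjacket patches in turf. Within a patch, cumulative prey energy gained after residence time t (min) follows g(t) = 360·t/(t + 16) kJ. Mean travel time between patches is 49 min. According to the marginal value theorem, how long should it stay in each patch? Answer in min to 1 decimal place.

28.0 min

Optimal t* satisfies g'(t*) = g(t*)/(T + t*).
g'(t) = 360·16/(t + 16)². Setting 360·16/(t+16)² = 360t/[(t+16)(49+t)] gives 16(49+t) = t(t+16), so t² = 16×49 = 784.
t* = √784 = 28 min.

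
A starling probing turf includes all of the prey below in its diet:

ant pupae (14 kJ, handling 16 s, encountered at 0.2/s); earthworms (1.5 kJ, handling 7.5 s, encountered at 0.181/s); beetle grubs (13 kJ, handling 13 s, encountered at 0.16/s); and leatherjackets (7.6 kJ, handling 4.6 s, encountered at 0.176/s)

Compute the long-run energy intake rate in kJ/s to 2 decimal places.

0.77 kJ/s

R = (0.2×14 + 0.181×1.5 + 0.16×13 + 0.176×7.6) / (1 + 0.2×16 + 0.181×7.5 + 0.16×13 + 0.176×4.6) = 6.489/8.447 = 0.7682 kJ/s.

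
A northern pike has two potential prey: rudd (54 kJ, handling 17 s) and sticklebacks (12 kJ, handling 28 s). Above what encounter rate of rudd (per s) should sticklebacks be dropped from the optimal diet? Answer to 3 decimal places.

The zero-one rule: include sticklebacks iff E₂/h₂ > λE₁/(1+λh₁). Equality gives the switch point.
λE₁h₂ = E₂ + λE₂h₁ ⇒ λ = E₂/(E₁h₂ − E₂h₁) = 12/(1512 − 204) = 0.009174 per s.

0.009 per s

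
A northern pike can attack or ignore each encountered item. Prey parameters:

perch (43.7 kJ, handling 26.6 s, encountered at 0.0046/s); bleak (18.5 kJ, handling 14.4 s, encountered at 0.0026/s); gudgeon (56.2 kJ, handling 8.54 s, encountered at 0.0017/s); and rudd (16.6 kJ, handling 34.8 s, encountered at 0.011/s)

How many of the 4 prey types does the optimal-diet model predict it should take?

Rank by E/h (kJ/s): gudgeon 6.58, perch 1.64, bleak 1.28, rudd 0.477. Include each in turn until the next type's E/h falls below the running intake rate.
Rate on top 1: 0.09417. perch: 1.64 > 0.09417 → include.
Rate on top 2: 0.2609. bleak: 1.28 > 0.2609 → include.
Rate on top 3: 0.2935. rudd: 0.477 > 0.2935 → include.
Optimal diet: gudgeon, perch, bleak, rudd — 4 of 4 types.

4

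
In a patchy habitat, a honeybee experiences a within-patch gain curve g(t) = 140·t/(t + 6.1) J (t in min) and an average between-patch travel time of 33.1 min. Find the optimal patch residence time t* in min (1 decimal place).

14.2 min

By the marginal value theorem, leave when the instantaneous gain rate g'(t) equals the habitat-wide average g(t)/(T + t).
g'(t) = 140·6.1/(t + 6.1)². Setting 140·6.1/(t+6.1)² = 140t/[(t+6.1)(33.1+t)] gives 6.1(33.1+t) = t(t+6.1), so t² = 6.1×33.1 = 201.9.
t* = √201.9 = 14.21 min.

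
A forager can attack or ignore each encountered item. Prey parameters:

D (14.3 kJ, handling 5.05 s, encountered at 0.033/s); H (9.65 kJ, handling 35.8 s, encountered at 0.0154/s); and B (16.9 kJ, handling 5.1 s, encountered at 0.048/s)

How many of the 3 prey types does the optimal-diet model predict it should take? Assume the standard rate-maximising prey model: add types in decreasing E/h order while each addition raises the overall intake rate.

Rank by E/h (kJ/s): B 3.31, D 2.83, H 0.27. Include each in turn until the next type's E/h falls below the running intake rate.
Rate on top 1: 0.6517. D: 2.83 > 0.6517 → include.
Rate on top 2: 0.9091. H: 0.27 < 0.9091 → exclude; stop.
Optimal diet: B, D — 2 of 3 types.

2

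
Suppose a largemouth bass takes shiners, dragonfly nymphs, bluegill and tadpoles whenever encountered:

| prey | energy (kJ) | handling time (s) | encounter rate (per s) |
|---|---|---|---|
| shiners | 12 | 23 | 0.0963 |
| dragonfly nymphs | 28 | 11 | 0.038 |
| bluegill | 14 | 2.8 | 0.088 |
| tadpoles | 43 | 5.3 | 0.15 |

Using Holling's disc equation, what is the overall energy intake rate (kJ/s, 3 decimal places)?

Energy encountered per unit search time: 0.0963×12 + 0.038×28 + 0.088×14 + 0.15×43 = 9.902 kJ/s.
Handling time per unit search time: 0.0963×23 + 0.038×11 + 0.088×2.8 + 0.15×5.3 = 3.674.
Rate = 9.902/(1 + 3.674) = 2.118 kJ/s.

2.118 kJ/s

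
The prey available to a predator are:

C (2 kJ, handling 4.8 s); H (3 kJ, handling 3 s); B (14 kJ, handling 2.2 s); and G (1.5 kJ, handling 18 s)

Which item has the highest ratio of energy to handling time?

B

In descending order of E/h:
B: 14/2.2 = 6.36 kJ/s
H: 3/3 = 1 kJ/s
C: 2/4.8 = 0.417 kJ/s
G: 1.5/18 = 0.0833 kJ/s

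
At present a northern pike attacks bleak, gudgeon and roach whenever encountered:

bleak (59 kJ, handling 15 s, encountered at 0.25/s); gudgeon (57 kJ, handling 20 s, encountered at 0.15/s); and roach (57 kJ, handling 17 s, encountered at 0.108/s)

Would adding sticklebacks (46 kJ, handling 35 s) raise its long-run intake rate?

No

Intake rate on the current diet: R = (0.25×59 + 0.15×57 + 0.108×57) / (1 + 0.25×15 + 0.15×20 + 0.108×17) = 29.46/9.586 = 3.073 kJ/s.
Profitability of sticklebacks: 46/35 = 1.314 kJ/s.
Since 1.314 < R, time spent handling sticklebacks is better spent searching.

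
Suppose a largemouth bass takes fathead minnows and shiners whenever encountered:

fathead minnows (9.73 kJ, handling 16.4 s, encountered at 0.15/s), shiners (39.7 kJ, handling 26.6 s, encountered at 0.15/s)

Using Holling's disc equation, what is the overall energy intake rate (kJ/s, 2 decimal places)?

Energy encountered per unit search time: 0.15×9.73 + 0.15×39.7 = 7.415 kJ/s.
Handling time per unit search time: 0.15×16.4 + 0.15×26.6 = 6.45.
Rate = 7.415/(1 + 6.45) = 0.9952 kJ/s.

1.00 kJ/s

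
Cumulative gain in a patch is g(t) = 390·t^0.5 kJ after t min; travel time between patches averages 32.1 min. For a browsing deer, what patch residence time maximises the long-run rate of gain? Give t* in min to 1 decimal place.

By the marginal value theorem, leave when the instantaneous gain rate g'(t) equals the habitat-wide average g(t)/(T + t).
g'(t) = 0.5·390·t^-0.5. Setting 0.5·390·t^-0.5 = 390·t^0.5/(32.1+t) gives 0.5(32.1+t) = t, so 0.50·t = 0.5×32.1.
t* = 0.5×32.1/0.50 = 32.1 min.

32.1 min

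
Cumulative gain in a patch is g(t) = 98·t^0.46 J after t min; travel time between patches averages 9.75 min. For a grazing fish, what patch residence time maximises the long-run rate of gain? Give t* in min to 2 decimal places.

8.31 min

By the marginal value theorem, leave when the instantaneous gain rate g'(t) equals the habitat-wide average g(t)/(T + t).
g'(t) = 0.46·98·t^-0.54. Setting 0.46·98·t^-0.54 = 98·t^0.46/(9.75+t) gives 0.46(9.75+t) = t, so 0.54·t = 0.46×9.75.
t* = 0.46×9.75/0.54 = 8.306 min.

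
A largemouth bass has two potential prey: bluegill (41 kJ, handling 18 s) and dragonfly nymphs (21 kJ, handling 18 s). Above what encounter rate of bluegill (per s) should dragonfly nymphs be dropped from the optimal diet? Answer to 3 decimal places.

The zero-one rule: include dragonfly nymphs iff E₂/h₂ > λE₁/(1+λh₁). Equality gives the switch point.
λE₁h₂ = E₂ + λE₂h₁ ⇒ λ = E₂/(E₁h₂ − E₂h₁) = 21/(738 − 378) = 0.05833 per s.

0.058 per s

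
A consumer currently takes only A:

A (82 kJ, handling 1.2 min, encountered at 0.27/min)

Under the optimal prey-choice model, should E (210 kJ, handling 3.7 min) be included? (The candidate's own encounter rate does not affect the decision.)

Yes

Current rate: (0.27×82)/(1 + 0.27×1.2) = 16.72 kJ/min.
E: E/h = 210/3.7 = 56.76 kJ/min.
56.76 > 16.72, so adding E raises the average — include it.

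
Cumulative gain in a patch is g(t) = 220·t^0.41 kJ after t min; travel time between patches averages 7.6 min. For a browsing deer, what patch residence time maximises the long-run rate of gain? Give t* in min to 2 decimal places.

5.28 min

Optimal t* satisfies g'(t*) = g(t*)/(T + t*).
g'(t) = 0.41·220·t^-0.59. Setting 0.41·220·t^-0.59 = 220·t^0.41/(7.6+t) gives 0.41(7.6+t) = t, so 0.59·t = 0.41×7.6.
t* = 0.41×7.6/0.59 = 5.281 min.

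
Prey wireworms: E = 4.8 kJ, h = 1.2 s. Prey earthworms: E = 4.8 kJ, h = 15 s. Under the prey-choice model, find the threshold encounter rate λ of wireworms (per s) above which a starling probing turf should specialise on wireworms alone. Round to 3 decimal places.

0.072 per s

Drop earthworms once their profitability E₂/h₂ falls below the rate achievable on wireworms alone: E₂/h₂ = λE₁/(1 + λh₁).
Solve for λ: λE₁h₂ = E₂(1 + λh₁) → λ(E₁h₂ − E₂h₁) = E₂ → λ = E₂/(E₁h₂ − E₂h₁).
λ = 4.8/(4.8×15 − 4.8×1.2) = 4.8/66.24 = 0.07246 per s.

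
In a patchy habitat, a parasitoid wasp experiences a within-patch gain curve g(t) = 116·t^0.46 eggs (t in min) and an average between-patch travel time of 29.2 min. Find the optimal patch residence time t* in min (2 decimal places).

Optimal t* satisfies g'(t*) = g(t*)/(T + t*).
g'(t) = 0.46·116·t^-0.54. Setting 0.46·116·t^-0.54 = 116·t^0.46/(29.2+t) gives 0.46(29.2+t) = t, so 0.54·t = 0.46×29.2.
t* = 0.46×29.2/0.54 = 24.87 min.

24.87 min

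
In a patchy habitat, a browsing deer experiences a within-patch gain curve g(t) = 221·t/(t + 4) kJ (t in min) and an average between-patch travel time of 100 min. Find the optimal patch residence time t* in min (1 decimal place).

20.0 min

Maximise g(t)/(T+t): set derivative to zero → g'(t)(T+t) = g(t).
g'(t) = 221·4/(t + 4)². Setting 221·4/(t+4)² = 221t/[(t+4)(100+t)] gives 4(100+t) = t(t+4), so t² = 4×100 = 400.
t* = √400 = 20 min.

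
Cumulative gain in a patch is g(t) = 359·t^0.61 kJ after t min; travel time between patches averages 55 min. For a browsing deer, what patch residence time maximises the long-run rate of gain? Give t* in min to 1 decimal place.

By the marginal value theorem, leave when the instantaneous gain rate g'(t) equals the habitat-wide average g(t)/(T + t).
g'(t) = 0.61·359·t^-0.39. Setting 0.61·359·t^-0.39 = 359·t^0.61/(55+t) gives 0.61(55+t) = t, so 0.39·t = 0.61×55.
t* = 0.61×55/0.39 = 86.03 min.

86.0 min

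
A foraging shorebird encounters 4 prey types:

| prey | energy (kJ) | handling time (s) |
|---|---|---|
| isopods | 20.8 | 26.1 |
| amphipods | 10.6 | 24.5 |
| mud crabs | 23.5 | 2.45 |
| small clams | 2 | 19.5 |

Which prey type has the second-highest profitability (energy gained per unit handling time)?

isopods

In descending order of E/h:
mud crabs: 23.5/2.45 = 9.59 kJ/s
isopods: 20.8/26.1 = 0.797 kJ/s
amphipods: 10.6/24.5 = 0.433 kJ/s
small clams: 2/19.5 = 0.103 kJ/s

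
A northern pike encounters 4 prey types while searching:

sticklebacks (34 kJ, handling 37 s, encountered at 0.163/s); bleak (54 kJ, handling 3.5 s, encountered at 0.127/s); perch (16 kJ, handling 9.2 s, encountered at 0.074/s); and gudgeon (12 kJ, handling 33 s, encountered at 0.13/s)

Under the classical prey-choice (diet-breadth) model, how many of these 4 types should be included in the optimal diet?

1

Rank by E/h (kJ/s): bleak 15.4, perch 1.74, sticklebacks 0.919, gudgeon 0.364. Include each in turn until the next type's E/h falls below the running intake rate.
Rate on top 1: 4.748. perch: 1.74 < 4.748 → exclude; stop.
Optimal diet: bleak — 1 of 4 types.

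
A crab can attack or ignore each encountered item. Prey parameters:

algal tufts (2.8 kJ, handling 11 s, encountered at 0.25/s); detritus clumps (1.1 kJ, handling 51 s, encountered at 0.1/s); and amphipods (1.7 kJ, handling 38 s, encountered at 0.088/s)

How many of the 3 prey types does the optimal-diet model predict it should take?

Rank by E/h (kJ/s): algal tufts 0.255, amphipods 0.0447, detritus clumps 0.0216. Include each in turn until the next type's E/h falls below the running intake rate.
Rate on top 1: 0.1867. amphipods: 0.0447 < 0.1867 → exclude; stop.
Optimal diet: algal tufts — 1 of 3 types.

1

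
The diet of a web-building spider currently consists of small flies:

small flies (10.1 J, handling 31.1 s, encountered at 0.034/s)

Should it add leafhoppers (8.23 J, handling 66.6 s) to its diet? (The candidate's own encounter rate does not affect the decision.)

Current rate: (0.034×10.1)/(1 + 0.034×31.1) = 0.1669 J/s.
leafhoppers: E/h = 8.23/66.6 = 0.1236 J/s.
0.1236 < 0.1669, so adding leafhoppers would lower the average — exclude it.

No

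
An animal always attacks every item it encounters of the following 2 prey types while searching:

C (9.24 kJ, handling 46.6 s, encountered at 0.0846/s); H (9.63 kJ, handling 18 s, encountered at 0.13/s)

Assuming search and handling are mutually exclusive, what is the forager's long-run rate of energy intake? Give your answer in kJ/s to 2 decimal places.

0.28 kJ/s

R = Σλ_iE_i / (1 + Σλ_ih_i)
Numerator: 0.0846×9.24 + 0.13×9.63 = 2.034
Denominator: 1 + 0.0846×46.6 + 0.13×18 = 7.282
R = 2.034/7.282 = 0.2793 kJ/s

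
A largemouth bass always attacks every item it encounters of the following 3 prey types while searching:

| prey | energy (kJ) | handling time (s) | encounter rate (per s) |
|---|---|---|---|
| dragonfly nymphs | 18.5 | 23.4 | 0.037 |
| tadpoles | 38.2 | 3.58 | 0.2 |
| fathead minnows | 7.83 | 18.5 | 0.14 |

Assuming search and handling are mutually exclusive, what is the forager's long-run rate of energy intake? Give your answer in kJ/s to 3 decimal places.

R = Σλ_iE_i / (1 + Σλ_ih_i)
Numerator: 0.037×18.5 + 0.2×38.2 + 0.14×7.83 = 9.421
Denominator: 1 + 0.037×23.4 + 0.2×3.58 + 0.14×18.5 = 5.172
R = 9.421/5.172 = 1.822 kJ/s

1.822 kJ/s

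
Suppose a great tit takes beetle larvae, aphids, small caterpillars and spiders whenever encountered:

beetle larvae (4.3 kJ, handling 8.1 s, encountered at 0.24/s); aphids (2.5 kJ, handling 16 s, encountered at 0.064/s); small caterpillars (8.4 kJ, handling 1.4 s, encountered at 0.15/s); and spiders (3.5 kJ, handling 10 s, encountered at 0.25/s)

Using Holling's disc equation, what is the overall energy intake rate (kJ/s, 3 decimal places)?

R = (0.24×4.3 + 0.064×2.5 + 0.15×8.4 + 0.25×3.5) / (1 + 0.24×8.1 + 0.064×16 + 0.15×1.4 + 0.25×10) = 3.327/6.678 = 0.4982 kJ/s.

0.498 kJ/s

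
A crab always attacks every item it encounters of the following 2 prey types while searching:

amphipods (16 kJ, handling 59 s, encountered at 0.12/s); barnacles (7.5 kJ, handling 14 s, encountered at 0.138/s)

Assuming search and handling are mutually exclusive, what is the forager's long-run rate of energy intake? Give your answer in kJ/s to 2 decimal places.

R = Σλ_iE_i / (1 + Σλ_ih_i)
Numerator: 0.12×16 + 0.138×7.5 = 2.955
Denominator: 1 + 0.12×59 + 0.138×14 = 10.01
R = 2.955/10.01 = 0.2951 kJ/s

0.30 kJ/s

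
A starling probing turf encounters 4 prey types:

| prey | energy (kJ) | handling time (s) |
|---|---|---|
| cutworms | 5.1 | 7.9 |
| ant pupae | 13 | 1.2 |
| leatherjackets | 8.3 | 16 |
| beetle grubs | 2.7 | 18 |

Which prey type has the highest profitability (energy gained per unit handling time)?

Profitability E/h (kJ/s): cutworms = 5.1/7.9 = 0.646, ant pupae = 13/1.2 = 10.8, leatherjackets = 8.3/16 = 0.519, beetle grubs = 2.7/18 = 0.15.
Ranked: ant pupae > cutworms > leatherjackets > beetle grubs.

ant pupae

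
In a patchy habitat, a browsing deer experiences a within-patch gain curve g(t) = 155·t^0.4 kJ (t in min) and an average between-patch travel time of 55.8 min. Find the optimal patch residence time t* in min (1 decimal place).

37.2 min

Optimal t* satisfies g'(t*) = g(t*)/(T + t*).
g'(t) = 0.4·155·t^-0.6. Setting 0.4·155·t^-0.6 = 155·t^0.4/(55.8+t) gives 0.4(55.8+t) = t, so 0.60·t = 0.4×55.8.
t* = 0.4×55.8/0.60 = 37.2 min.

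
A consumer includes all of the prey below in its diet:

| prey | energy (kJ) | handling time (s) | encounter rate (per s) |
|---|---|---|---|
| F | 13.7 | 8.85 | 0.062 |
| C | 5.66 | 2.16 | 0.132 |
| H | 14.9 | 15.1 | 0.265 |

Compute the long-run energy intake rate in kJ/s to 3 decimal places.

0.950 kJ/s

Energy encountered per unit search time: 0.062×13.7 + 0.132×5.66 + 0.265×14.9 = 5.545 kJ/s.
Handling time per unit search time: 0.062×8.85 + 0.132×2.16 + 0.265×15.1 = 4.835.
Rate = 5.545/(1 + 4.835) = 0.9503 kJ/s.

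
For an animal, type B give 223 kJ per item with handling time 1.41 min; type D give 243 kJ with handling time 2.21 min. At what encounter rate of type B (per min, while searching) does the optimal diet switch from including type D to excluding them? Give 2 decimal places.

1.62 per min

Drop type D once their profitability E₂/h₂ falls below the rate achievable on type B alone: E₂/h₂ = λE₁/(1 + λh₁).
Solve for λ: λE₁h₂ = E₂(1 + λh₁) → λ(E₁h₂ − E₂h₁) = E₂ → λ = E₂/(E₁h₂ − E₂h₁).
λ = 243/(223×2.21 − 243×1.41) = 243/150.2 = 1.618 per min.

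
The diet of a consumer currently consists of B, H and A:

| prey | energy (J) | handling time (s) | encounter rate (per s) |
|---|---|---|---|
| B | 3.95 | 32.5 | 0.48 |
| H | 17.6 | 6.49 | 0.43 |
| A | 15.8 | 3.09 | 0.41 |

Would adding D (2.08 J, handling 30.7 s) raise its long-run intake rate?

No

On B, H and A alone, R = ΣλE/(1+Σλh) = 15.94/20.66 = 0.7717 J/s.
Profitability of D: 2.08/30.7 = 0.06775 J/s.
0.06775 < 0.7717, so adding D would lower the average — exclude it.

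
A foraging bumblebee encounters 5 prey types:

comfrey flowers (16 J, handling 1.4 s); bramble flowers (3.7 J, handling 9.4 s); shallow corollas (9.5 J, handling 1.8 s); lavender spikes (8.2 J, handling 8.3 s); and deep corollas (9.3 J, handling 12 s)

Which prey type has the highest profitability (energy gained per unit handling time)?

comfrey flowers

Profitability E/h (J/s): comfrey flowers = 16/1.4 = 11.4, bramble flowers = 3.7/9.4 = 0.394, shallow corollas = 9.5/1.8 = 5.28, lavender spikes = 8.2/8.3 = 0.988, deep corollas = 9.3/12 = 0.775.
Ranked: comfrey flowers > shallow corollas > lavender spikes > deep corollas > bramble flowers.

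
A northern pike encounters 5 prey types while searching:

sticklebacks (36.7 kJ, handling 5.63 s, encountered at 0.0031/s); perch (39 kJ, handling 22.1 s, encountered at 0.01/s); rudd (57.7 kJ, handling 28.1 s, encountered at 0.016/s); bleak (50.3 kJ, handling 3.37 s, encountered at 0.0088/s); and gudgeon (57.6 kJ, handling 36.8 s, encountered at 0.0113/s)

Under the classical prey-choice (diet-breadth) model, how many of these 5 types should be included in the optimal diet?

E/h in descending order: bleak 14.9, sticklebacks 6.52, rudd 2.05, perch 1.76, gudgeon 1.57 kJ/s. The optimal diet is the largest prefix of this list for which every included type satisfies E_i/h_i > R on the types above it.
Rate on top 1: 0.4299. sticklebacks: 6.52 > 0.4299 → include.
Rate on top 2: 0.5314. rudd: 2.05 > 0.5314 → include.
Rate on top 3: 0.9886. perch: 1.76 > 0.9886 → include.
Rate on top 4: 1.088. gudgeon: 1.57 > 1.088 → include.
Optimal diet: bleak, sticklebacks, rudd, perch, gudgeon — 5 of 5 types.

5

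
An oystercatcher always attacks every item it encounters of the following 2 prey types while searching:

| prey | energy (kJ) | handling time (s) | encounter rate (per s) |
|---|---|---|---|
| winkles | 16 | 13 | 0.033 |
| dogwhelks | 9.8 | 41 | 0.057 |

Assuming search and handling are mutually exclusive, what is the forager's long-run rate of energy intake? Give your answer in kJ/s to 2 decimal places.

Energy encountered per unit search time: 0.033×16 + 0.057×9.8 = 1.087 kJ/s.
Handling time per unit search time: 0.033×13 + 0.057×41 = 2.766.
Rate = 1.087/(1 + 2.766) = 0.2885 kJ/s.

0.29 kJ/s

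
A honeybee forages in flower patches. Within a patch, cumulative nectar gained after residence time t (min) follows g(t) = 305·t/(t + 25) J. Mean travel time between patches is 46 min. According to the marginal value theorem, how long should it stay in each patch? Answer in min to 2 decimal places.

Maximise g(t)/(T+t): set derivative to zero → g'(t)(T+t) = g(t).
g'(t) = 305·25/(t + 25)². Setting 305·25/(t+25)² = 305t/[(t+25)(46+t)] gives 25(46+t) = t(t+25), so t² = 25×46 = 1150.
t* = √1150 = 33.91 min.

33.91 min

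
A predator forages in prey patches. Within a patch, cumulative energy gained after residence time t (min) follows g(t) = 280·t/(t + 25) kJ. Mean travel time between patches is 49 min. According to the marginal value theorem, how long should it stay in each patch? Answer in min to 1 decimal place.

By the marginal value theorem, leave when the instantaneous gain rate g'(t) equals the habitat-wide average g(t)/(T + t).
g'(t) = 280·25/(t + 25)². Setting 280·25/(t+25)² = 280t/[(t+25)(49+t)] gives 25(49+t) = t(t+25), so t² = 25×49 = 1225.
t* = √1225 = 35 min.

35.0 min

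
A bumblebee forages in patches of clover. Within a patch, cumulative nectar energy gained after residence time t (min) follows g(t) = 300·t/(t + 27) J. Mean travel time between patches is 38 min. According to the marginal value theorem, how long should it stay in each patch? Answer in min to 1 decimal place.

Optimal t* satisfies g'(t*) = g(t*)/(T + t*).
g'(t) = 300·27/(t + 27)². Setting 300·27/(t+27)² = 300t/[(t+27)(38+t)] gives 27(38+t) = t(t+27), so t² = 27×38 = 1026.
t* = √1026 = 32.03 min.

32.0 min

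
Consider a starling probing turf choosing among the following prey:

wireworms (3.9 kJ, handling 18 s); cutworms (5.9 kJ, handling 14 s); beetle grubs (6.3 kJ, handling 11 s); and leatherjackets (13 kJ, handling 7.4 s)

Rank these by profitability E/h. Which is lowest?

In descending order of E/h:
leatherjackets: 13/7.4 = 1.76 kJ/s
beetle grubs: 6.3/11 = 0.573 kJ/s
cutworms: 5.9/14 = 0.421 kJ/s
wireworms: 3.9/18 = 0.217 kJ/s

wireworms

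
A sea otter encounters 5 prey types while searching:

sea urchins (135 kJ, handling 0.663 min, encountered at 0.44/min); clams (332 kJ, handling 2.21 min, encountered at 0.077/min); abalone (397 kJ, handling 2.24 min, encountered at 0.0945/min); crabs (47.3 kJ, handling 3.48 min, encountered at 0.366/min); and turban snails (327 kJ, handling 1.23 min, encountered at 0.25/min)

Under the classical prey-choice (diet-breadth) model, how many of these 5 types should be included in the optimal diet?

E/h in descending order: turban snails 266, sea urchins 204, abalone 177, clams 150, crabs 13.6 kJ/min. The optimal diet is the largest prefix of this list for which every included type satisfies E_i/h_i > R on the types above it.
Rate on top 1: 62.52. sea urchins: 204 > 62.52 → include.
Rate on top 2: 88.26. abalone: 177 > 88.26 → include.
Rate on top 3: 98.66. clams: 150 > 98.66 → include.
Rate on top 4: 103.1. crabs: 13.6 < 103.1 → exclude; stop.
Optimal diet: turban snails, sea urchins, abalone, clams — 4 of 5 types.

4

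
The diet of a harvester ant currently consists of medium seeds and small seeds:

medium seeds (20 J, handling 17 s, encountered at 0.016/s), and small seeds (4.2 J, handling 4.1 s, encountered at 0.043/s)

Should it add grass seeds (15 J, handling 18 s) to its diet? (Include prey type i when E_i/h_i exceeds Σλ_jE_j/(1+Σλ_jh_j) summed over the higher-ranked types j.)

Yes

On medium seeds and small seeds alone, R = ΣλE/(1+Σλh) = 0.5006/1.448 = 0.3456 J/s.
Profitability of grass seeds: 15/18 = 0.8333 J/s.
0.8333 > 0.3456, so adding grass seeds raises the average — include it.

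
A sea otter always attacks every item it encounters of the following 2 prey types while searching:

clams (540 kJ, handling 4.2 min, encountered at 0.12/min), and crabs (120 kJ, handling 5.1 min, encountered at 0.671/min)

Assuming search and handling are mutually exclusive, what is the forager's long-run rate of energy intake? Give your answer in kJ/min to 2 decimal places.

29.50 kJ/min

R = Σλ_iE_i / (1 + Σλ_ih_i)
Numerator: 0.12×540 + 0.671×120 = 145.3
Denominator: 1 + 0.12×4.2 + 0.671×5.1 = 4.926
R = 145.3/4.926 = 29.5 kJ/min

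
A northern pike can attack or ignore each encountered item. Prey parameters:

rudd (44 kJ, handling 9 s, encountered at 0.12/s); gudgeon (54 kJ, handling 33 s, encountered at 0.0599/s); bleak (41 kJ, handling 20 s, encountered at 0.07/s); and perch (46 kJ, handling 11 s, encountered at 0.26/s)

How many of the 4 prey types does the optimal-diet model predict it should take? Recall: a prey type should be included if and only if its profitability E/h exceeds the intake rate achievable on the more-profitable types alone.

Profitabilities (E/h, kJ/s): rudd 4.89, perch 4.18, bleak 2.05, gudgeon 1.64. Add prey in this order while the next type's profitability exceeds the intake rate on those already taken.
Rate on top 1: 2.538. perch: 4.18 > 2.538 → include.
Rate on top 2: 3.49. bleak: 2.05 < 3.49 → exclude; stop.
Optimal diet: rudd, perch — 2 of 4 types.

2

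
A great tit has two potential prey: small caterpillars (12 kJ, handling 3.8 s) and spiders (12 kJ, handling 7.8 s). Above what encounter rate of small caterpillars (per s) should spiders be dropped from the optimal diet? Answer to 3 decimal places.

Drop spiders once their profitability E₂/h₂ falls below the rate achievable on small caterpillars alone: E₂/h₂ = λE₁/(1 + λh₁).
Solve for λ: λE₁h₂ = E₂(1 + λh₁) → λ(E₁h₂ − E₂h₁) = E₂ → λ = E₂/(E₁h₂ − E₂h₁).
λ = 12/(12×7.8 − 12×3.8) = 12/48 = 0.25 per s.

0.250 per s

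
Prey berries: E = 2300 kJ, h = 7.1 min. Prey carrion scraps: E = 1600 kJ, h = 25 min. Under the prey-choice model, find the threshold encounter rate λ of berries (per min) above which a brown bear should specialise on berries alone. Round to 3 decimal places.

0.035 per min

Drop carrion scraps once their profitability E₂/h₂ falls below the rate achievable on berries alone: E₂/h₂ = λE₁/(1 + λh₁).
Solve for λ: λE₁h₂ = E₂(1 + λh₁) → λ(E₁h₂ − E₂h₁) = E₂ → λ = E₂/(E₁h₂ − E₂h₁).
λ = 1600/(2300×25 − 1600×7.1) = 1600/4.614e+04 = 0.03468 per min.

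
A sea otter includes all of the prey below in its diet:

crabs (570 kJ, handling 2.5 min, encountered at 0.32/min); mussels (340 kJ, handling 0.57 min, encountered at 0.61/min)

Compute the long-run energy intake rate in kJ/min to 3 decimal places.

R = (0.32×570 + 0.61×340) / (1 + 0.32×2.5 + 0.61×0.57) = 389.8/2.148 = 181.5 kJ/min.

181.496 kJ/min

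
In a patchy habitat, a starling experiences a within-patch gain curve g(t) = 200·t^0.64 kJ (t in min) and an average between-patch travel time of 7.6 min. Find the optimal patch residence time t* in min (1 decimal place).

By the marginal value theorem, leave when the instantaneous gain rate g'(t) equals the habitat-wide average g(t)/(T + t).
g'(t) = 0.64·200·t^-0.36. Setting 0.64·200·t^-0.36 = 200·t^0.64/(7.6+t) gives 0.64(7.6+t) = t, so 0.36·t = 0.64×7.6.
t* = 0.64×7.6/0.36 = 13.51 min.

13.5 min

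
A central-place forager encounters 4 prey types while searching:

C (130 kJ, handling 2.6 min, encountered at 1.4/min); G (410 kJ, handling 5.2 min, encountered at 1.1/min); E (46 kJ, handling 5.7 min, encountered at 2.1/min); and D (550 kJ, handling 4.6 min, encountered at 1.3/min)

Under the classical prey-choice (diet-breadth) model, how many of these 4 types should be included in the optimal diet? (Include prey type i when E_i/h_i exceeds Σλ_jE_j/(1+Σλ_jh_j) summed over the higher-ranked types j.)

Profitabilities (E/h, kJ/min): D 120, G 78.8, C 50, E 8.07. Add prey in this order while the next type's profitability exceeds the intake rate on those already taken.
Rate on top 1: 102.4. G: 78.8 < 102.4 → exclude; stop.
Optimal diet: D — 1 of 4 types.

1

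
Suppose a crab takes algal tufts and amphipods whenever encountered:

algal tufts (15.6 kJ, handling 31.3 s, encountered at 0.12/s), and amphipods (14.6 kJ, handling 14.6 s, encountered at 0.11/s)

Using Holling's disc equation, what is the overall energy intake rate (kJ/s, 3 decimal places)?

0.547 kJ/s

R = Σλ_iE_i / (1 + Σλ_ih_i)
Numerator: 0.12×15.6 + 0.11×14.6 = 3.478
Denominator: 1 + 0.12×31.3 + 0.11×14.6 = 6.362
R = 3.478/6.362 = 0.5467 kJ/s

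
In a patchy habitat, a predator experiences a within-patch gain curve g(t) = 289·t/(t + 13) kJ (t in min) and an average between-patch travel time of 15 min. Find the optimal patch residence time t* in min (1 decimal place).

Maximise g(t)/(T+t): set derivative to zero → g'(t)(T+t) = g(t).
g'(t) = 289·13/(t + 13)². Setting 289·13/(t+13)² = 289t/[(t+13)(15+t)] gives 13(15+t) = t(t+13), so t² = 13×15 = 195.
t* = √195 = 13.96 min.

14.0 min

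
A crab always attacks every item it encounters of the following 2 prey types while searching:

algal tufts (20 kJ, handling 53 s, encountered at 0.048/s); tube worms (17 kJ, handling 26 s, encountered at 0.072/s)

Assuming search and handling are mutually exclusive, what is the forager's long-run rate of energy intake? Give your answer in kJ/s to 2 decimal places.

R = (0.048×20 + 0.072×17) / (1 + 0.048×53 + 0.072×26) = 2.184/5.416 = 0.4032 kJ/s.

0.40 kJ/s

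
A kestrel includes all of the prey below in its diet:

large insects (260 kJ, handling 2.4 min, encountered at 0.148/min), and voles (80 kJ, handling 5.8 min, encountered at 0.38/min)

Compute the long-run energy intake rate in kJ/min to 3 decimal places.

R = (0.148×260 + 0.38×80) / (1 + 0.148×2.4 + 0.38×5.8) = 68.88/3.559 = 19.35 kJ/min.

19.353 kJ/min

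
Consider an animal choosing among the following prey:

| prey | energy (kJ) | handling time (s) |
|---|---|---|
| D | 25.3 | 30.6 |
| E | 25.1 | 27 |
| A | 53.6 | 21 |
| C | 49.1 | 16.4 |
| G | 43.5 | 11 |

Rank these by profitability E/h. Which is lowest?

Profitability E/h (kJ/s): D = 25.3/30.6 = 0.827, E = 25.1/27 = 0.93, A = 53.6/21 = 2.55, C = 49.1/16.4 = 2.99, G = 43.5/11 = 3.95.
Ranked: G > C > A > E > D.

D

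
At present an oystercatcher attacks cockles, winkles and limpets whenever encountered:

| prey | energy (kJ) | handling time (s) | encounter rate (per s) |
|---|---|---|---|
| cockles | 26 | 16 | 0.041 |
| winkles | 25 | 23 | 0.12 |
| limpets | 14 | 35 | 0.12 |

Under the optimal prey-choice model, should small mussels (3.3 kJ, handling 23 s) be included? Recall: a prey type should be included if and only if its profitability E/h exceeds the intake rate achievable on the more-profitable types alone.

No

Current rate: (0.041×26 + 0.12×25 + 0.12×14)/(1 + 0.041×16 + 0.12×23 + 0.12×35) = 0.6669 kJ/s.
Profitability of small mussels: 3.3/23 = 0.1435 kJ/s.
Since 0.1435 < R, time spent handling small mussels is better spent searching.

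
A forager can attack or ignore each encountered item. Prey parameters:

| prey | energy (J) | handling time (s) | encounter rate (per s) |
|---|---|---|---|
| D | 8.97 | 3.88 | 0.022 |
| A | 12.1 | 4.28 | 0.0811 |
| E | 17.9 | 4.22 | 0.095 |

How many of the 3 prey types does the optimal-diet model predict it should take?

3

Rank by E/h (J/s): E 4.24, A 2.83, D 2.31. Include each in turn until the next type's E/h falls below the running intake rate.
Rate on top 1: 1.214. A: 2.83 > 1.214 → include.
Rate on top 2: 1.534. D: 2.31 > 1.534 → include.
Optimal diet: E, A, D — 3 of 3 types.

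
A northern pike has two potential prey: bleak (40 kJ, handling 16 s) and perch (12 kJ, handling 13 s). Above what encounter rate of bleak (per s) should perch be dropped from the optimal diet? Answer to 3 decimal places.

The zero-one rule: include perch iff E₂/h₂ > λE₁/(1+λh₁). Equality gives the switch point.
λE₁h₂ = E₂ + λE₂h₁ ⇒ λ = E₂/(E₁h₂ − E₂h₁) = 12/(520 − 192) = 0.03659 per s.

0.037 per s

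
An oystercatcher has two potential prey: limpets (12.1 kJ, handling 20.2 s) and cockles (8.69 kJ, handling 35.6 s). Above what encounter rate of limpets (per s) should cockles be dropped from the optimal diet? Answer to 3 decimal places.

0.034 per s

At the threshold, the rate on limpets alone equals the profitability of cockles: λ·12.1/(1 + λ·20.2) = 8.69/35.6 = 0.2441.
Rearranging, λ(12.1 − 0.2441×20.2) = 0.2441, so λ = 0.2441/7.169 = 0.03405 per s.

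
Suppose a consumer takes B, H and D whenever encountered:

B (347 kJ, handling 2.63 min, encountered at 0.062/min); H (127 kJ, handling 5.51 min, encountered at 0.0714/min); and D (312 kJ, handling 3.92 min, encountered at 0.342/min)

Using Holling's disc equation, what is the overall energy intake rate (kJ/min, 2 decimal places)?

R = (0.062×347 + 0.0714×127 + 0.342×312) / (1 + 0.062×2.63 + 0.0714×5.51 + 0.342×3.92) = 137.3/2.897 = 47.39 kJ/min.

47.39 kJ/min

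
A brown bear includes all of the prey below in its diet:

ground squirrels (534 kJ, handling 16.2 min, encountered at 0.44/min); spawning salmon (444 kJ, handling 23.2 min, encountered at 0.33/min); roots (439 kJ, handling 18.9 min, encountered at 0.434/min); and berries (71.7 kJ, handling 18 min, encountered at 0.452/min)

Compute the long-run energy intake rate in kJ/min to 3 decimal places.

18.816 kJ/min

R = Σλ_iE_i / (1 + Σλ_ih_i)
Numerator: 0.44×534 + 0.33×444 + 0.434×439 + 0.452×71.7 = 604.4
Denominator: 1 + 0.44×16.2 + 0.33×23.2 + 0.434×18.9 + 0.452×18 = 32.12
R = 604.4/32.12 = 18.82 kJ/min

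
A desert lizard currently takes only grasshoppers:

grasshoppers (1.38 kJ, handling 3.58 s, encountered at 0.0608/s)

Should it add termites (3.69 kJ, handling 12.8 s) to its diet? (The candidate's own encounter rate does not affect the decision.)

Yes

Intake rate on the current diet: R = (0.0608×1.38) / (1 + 0.0608×3.58) = 0.0839/1.218 = 0.06891 kJ/s.
termites: E/h = 3.69/12.8 = 0.2883 kJ/s.
Since 0.2883 > R, including termites increases the long-run rate.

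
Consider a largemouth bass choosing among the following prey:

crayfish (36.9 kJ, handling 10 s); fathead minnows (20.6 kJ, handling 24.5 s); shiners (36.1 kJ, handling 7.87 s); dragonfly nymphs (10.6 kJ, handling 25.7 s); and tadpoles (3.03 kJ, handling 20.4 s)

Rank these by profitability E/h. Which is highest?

Profitability E/h (kJ/s): crayfish = 36.9/10 = 3.69, fathead minnows = 20.6/24.5 = 0.841, shiners = 36.1/7.87 = 4.59, dragonfly nymphs = 10.6/25.7 = 0.412, tadpoles = 3.03/20.4 = 0.149.
Ranked: shiners > crayfish > fathead minnows > dragonfly nymphs > tadpoles.

shiners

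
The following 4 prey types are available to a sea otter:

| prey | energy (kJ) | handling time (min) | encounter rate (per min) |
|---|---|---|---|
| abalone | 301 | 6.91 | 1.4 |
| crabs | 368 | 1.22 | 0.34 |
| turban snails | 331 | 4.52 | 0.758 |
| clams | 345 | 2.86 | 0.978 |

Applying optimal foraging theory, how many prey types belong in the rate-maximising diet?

2

Rank by E/h (kJ/min): crabs 302, clams 121, turban snails 73.2, abalone 43.6. Include each in turn until the next type's E/h falls below the running intake rate.
Rate on top 1: 88.44. clams: 121 > 88.44 → include.
Rate on top 2: 109.8. turban snails: 73.2 < 109.8 → exclude; stop.
Optimal diet: crabs, clams — 2 of 4 types.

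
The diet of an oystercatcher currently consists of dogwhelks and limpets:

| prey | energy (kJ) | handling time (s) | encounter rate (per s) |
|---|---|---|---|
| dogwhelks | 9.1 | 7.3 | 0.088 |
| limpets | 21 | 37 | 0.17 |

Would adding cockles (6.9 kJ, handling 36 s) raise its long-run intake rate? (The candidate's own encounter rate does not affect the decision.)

No

Current rate: (0.088×9.1 + 0.17×21)/(1 + 0.088×7.3 + 0.17×37) = 0.551 kJ/s.
cockles: E/h = 6.9/36 = 0.1917 kJ/s.
0.1917 < 0.551, so adding cockles would lower the average — exclude it.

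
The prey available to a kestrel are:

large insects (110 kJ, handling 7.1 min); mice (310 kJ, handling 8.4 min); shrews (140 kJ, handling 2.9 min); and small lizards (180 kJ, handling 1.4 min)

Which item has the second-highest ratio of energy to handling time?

In descending order of E/h:
small lizards: 180/1.4 = 129 kJ/min
shrews: 140/2.9 = 48.3 kJ/min
mice: 310/8.4 = 36.9 kJ/min
large insects: 110/7.1 = 15.5 kJ/min

shrews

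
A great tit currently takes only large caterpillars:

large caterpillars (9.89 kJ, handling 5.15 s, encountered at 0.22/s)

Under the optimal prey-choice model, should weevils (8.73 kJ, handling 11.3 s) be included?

Current rate: (0.22×9.89)/(1 + 0.22×5.15) = 1.02 kJ/s.
Profitability of weevils: 8.73/11.3 = 0.7726 kJ/s.
Since 0.7726 < R, time spent handling weevils is better spent searching.

No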